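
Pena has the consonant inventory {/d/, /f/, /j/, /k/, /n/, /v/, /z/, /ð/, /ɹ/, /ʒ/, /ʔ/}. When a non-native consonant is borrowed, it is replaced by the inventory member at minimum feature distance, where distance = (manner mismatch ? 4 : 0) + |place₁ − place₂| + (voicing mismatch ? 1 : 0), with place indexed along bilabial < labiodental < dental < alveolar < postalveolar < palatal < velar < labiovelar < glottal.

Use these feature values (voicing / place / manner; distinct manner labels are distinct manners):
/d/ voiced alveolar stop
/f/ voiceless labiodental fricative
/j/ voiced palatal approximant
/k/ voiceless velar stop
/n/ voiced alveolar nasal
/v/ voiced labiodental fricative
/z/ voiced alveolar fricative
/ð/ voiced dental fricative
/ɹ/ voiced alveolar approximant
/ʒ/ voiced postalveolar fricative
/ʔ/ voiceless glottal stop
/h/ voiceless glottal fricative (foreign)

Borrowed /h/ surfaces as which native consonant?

ʔ

/ʔ/ is closest: manner differs (fricative→stop, +4), place distance 0 (glottal→glottal), same voicing; total 4. Next closest is /ʒ/ at distance 5.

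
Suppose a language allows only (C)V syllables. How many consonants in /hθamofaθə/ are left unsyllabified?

1

Syllabifying with onset maximization leaves /h/ stranded (no codas are permitted; onsets are limited to one consonant).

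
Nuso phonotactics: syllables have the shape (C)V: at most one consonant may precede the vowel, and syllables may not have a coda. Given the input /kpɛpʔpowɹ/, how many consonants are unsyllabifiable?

Syllabifying with onset maximization leaves /k/, /p/, /ʔ/, /w/, /ɹ/ stranded (no codas are permitted; onsets are limited to one consonant).

5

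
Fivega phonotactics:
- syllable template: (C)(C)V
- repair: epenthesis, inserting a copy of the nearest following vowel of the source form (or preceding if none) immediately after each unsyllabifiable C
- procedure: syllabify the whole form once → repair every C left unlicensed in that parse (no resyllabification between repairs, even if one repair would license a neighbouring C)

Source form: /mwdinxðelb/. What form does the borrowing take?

miwdinexðelebe

Syllabifying with onset maximization leaves /m/, /n/, /l/, /b/ stranded (no codas are permitted; onsets may contain at most 2 consonants).
Inserting the epenthetic vowel yields /m/ → /mi/, /n/ → /ne/, /l/ → /le/, /b/ → /be/.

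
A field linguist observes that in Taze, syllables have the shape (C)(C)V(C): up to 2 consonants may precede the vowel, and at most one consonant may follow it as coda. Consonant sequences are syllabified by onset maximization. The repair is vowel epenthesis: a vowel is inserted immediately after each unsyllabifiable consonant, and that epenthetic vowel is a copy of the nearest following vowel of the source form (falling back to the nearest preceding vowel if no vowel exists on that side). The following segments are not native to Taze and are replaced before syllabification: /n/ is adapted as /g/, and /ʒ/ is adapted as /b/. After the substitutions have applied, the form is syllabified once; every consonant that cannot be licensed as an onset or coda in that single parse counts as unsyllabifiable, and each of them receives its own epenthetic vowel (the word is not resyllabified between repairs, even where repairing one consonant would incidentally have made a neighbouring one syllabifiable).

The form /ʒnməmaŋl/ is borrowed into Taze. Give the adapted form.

Substitution: /ʒ/ → /b/, /n/ → /g/, giving /bgməmaŋl/.
The consonants /b/, /l/ cannot be parsed into a legal (C)(C)V(C) syllable (at most one coda consonant is licensed; onsets may contain at most 2 consonants).
Epenthesis after each stranded consonant: /b/ → /bə/, /l/ → /la/.

bəgməmaŋla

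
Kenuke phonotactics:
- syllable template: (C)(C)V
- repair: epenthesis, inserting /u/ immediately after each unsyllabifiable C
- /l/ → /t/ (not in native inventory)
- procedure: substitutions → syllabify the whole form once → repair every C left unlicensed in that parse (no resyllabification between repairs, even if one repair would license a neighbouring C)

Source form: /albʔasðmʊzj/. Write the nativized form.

Substitution: /l/ → /t/, giving /atbʔasðmʊzj/.
Syllabifying with onset maximization leaves /t/, /s/, /z/, /j/ stranded (no codas are permitted; onsets may contain at most 2 consonants).
Each unlicensed consonant becomes the onset of a new syllable: /t/ → /tu/, /s/ → /su/, /z/ → /zu/, /j/ → /ju/.

atubʔasuðmʊzuju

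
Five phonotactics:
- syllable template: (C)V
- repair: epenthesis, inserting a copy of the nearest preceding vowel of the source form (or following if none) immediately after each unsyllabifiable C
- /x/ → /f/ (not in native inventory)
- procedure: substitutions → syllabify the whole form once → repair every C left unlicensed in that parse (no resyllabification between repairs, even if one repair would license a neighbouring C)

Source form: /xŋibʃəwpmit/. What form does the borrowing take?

Substitution: /x/ → /f/, giving /fŋibʃəwpmit/.
Under (C)V, the unsyllabifiable consonants are /f/, /b/, /w/, /p/, /t/ (no codas are permitted; onsets are limited to one consonant).
Inserting the epenthetic vowel yields /f/ → /fi/, /b/ → /bi/, /w/ → /wə/, /p/ → /pə/, /t/ → /ti/.

fiŋibiʃəwəpəmiti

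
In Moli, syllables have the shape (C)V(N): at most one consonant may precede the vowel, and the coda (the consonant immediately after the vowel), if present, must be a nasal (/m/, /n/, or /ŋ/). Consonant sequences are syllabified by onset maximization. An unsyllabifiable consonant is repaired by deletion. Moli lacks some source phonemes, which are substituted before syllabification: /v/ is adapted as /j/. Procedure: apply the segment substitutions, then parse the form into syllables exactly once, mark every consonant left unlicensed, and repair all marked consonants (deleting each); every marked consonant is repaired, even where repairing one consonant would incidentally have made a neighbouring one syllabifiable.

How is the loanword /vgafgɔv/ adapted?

Substitution: /v/ → /j/, giving /jgafgɔj/.
The consonants /j/, /f/, /j/ cannot be parsed into a legal (C)V(N) syllable (only a nasal (/m/, /n/, or /ŋ/) is licensed in coda position; onsets are limited to one consonant).
Deleting the stranded consonants removes /j/, /f/, /j/.

gagɔ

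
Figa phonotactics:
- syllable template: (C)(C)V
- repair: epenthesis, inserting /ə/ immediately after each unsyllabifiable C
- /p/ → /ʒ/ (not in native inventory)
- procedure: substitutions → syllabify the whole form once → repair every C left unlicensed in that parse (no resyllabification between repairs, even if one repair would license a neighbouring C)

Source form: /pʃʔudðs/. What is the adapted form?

Substitution: /p/ → /ʒ/, giving /ʒʃʔudðs/.
Under (C)(C)V, the unsyllabifiable consonants are /ʒ/, /d/, /ð/, /s/ (no codas are permitted; onsets may contain at most 2 consonants).
Epenthesis after each stranded consonant: /ʒ/ → /ʒə/, /d/ → /də/, /ð/ → /ðə/, /s/ → /sə/.

ʒəʃʔudəðəsə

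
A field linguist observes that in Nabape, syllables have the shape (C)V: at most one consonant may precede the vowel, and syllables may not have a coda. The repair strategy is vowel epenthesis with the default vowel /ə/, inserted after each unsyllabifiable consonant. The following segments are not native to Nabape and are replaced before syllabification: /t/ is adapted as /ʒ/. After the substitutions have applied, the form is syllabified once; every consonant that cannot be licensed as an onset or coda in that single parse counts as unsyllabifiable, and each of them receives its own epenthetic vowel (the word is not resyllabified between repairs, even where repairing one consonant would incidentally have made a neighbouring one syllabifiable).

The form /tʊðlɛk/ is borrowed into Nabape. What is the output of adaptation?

Substitution: /t/ → /ʒ/, giving /ʒʊðlɛk/.
The consonants /ð/, /k/ cannot be parsed into a legal (C)V syllable (no codas are permitted; onsets are limited to one consonant).
Inserting the epenthetic vowel yields /ð/ → /ðə/, /k/ → /kə/.

ʒʊðəlɛkə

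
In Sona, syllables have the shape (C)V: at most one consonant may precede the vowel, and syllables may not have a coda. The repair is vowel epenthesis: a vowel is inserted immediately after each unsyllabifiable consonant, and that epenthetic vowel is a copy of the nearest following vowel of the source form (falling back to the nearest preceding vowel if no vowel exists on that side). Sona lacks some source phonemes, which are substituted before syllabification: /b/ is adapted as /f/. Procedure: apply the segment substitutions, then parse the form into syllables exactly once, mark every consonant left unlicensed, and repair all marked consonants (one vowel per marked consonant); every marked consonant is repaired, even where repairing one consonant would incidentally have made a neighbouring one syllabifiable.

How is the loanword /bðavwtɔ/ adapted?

Substitution: /b/ → /f/, giving /fðavwtɔ/.
The consonants /f/, /v/, /w/ cannot be parsed into a legal (C)V syllable (no codas are permitted; onsets are limited to one consonant).
Inserting the epenthetic vowel yields /f/ → /fa/, /v/ → /vɔ/, /w/ → /wɔ/.

faðavɔwɔtɔ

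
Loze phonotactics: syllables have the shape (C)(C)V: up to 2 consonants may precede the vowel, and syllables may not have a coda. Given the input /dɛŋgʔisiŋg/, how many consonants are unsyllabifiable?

3

Under (C)(C)V, the unsyllabifiable consonants are /ŋ/, /ŋ/, /g/ (no codas are permitted; onsets may contain at most 2 consonants).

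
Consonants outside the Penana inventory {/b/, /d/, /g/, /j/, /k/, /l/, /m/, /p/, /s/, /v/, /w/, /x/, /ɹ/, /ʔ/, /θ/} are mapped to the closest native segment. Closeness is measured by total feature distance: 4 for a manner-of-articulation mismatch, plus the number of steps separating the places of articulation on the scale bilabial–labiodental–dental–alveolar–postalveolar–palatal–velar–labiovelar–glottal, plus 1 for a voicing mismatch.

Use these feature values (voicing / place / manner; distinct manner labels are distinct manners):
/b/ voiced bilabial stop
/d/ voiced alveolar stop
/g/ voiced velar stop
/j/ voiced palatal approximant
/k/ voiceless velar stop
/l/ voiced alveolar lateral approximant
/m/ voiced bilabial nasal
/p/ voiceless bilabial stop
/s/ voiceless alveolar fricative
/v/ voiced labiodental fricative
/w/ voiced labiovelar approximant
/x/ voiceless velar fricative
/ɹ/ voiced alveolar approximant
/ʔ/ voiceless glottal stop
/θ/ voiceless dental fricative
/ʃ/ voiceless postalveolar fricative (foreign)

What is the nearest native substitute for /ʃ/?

s

/s/ is closest: same manner (fricative), place distance 1 (postalveolar→alveolar), same voicing; total 1. Next closest is /x/ at distance 2.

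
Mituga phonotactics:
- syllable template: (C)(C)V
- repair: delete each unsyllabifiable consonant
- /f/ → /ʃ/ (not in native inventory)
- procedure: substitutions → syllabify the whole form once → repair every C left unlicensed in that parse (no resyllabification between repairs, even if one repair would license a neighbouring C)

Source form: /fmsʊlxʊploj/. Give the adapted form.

msʊlxʊplo

Substitution: /f/ → /ʃ/, giving /ʃmsʊlxʊploj/.
Under (C)(C)V, the unsyllabifiable consonants are /ʃ/, /j/ (no codas are permitted; onsets may contain at most 2 consonants).
Each unlicensed consonant is deleted: /ʃ/, /j/.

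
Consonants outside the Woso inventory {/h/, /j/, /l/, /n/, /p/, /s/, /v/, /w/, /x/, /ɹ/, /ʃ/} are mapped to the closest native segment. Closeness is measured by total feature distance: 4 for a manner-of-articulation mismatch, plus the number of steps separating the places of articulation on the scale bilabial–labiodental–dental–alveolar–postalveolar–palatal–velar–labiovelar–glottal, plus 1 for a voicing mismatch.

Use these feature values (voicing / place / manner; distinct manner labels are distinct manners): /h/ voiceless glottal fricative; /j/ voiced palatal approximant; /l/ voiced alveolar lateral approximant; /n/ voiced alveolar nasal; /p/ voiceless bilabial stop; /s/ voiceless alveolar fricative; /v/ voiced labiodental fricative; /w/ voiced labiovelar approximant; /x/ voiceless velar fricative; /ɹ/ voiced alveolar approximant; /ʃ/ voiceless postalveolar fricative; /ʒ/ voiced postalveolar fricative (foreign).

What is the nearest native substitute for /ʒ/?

/ʃ/ is closest: same manner (fricative), place distance 0 (postalveolar→postalveolar), voicing differs (+1); total 1. Next closest is /s/ at distance 2.

ʃ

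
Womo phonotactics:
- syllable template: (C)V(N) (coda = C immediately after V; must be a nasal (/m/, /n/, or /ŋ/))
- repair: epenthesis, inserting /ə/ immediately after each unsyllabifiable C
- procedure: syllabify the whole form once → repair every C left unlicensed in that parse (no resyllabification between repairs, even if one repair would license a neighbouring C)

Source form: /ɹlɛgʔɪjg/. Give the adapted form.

Syllabifying with onset maximization leaves /ɹ/, /g/, /j/, /g/ stranded (only a nasal (/m/, /n/, or /ŋ/) is licensed in coda position; onsets are limited to one consonant).
Inserting the epenthetic vowel yields /ɹ/ → /ɹə/, /g/ → /gə/, /j/ → /jə/, /g/ → /gə/.

ɹəlɛgəʔɪjəgə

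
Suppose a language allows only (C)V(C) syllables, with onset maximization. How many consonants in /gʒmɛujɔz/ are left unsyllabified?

2

Syllabifying with onset maximization leaves /g/, /ʒ/ stranded (at most one coda consonant is licensed; onsets are limited to one consonant).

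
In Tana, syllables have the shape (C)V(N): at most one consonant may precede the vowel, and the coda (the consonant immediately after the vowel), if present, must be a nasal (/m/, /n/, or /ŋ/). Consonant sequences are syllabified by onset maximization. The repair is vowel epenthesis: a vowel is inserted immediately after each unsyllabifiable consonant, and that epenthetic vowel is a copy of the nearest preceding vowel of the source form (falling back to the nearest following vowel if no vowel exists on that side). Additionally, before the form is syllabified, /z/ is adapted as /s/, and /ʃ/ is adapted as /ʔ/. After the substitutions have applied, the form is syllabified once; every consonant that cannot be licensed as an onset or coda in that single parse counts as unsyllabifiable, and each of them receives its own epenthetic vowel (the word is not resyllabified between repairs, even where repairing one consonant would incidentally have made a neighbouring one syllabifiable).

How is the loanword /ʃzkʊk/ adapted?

Substitution: /ʃ/ → /ʔ/, /z/ → /s/, giving /ʔskʊk/.
The consonants /ʔ/, /s/, /k/ cannot be parsed into a legal (C)V(N) syllable (only a nasal (/m/, /n/, or /ŋ/) is licensed in coda position; onsets are limited to one consonant).
Epenthesis after each stranded consonant: /ʔ/ → /ʔʊ/, /s/ → /sʊ/, /k/ → /kʊ/.

ʔʊsʊkʊkʊ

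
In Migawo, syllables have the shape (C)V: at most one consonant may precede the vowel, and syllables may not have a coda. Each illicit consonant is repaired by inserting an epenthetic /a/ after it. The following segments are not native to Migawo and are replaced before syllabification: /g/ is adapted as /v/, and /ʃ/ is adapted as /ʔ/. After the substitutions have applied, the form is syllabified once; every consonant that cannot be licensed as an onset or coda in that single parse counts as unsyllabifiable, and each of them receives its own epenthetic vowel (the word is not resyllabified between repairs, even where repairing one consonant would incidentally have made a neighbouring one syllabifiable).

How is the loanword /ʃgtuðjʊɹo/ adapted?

ʔavatuðajʊɹo

Substitution: /ʃ/ → /ʔ/, /g/ → /v/, giving /ʔvtuðjʊɹo/.
The consonants /ʔ/, /v/, /ð/ cannot be parsed into a legal (C)V syllable (no codas are permitted; onsets are limited to one consonant).
Each unlicensed consonant becomes the onset of a new syllable: /ʔ/ → /ʔa/, /v/ → /va/, /ð/ → /ða/.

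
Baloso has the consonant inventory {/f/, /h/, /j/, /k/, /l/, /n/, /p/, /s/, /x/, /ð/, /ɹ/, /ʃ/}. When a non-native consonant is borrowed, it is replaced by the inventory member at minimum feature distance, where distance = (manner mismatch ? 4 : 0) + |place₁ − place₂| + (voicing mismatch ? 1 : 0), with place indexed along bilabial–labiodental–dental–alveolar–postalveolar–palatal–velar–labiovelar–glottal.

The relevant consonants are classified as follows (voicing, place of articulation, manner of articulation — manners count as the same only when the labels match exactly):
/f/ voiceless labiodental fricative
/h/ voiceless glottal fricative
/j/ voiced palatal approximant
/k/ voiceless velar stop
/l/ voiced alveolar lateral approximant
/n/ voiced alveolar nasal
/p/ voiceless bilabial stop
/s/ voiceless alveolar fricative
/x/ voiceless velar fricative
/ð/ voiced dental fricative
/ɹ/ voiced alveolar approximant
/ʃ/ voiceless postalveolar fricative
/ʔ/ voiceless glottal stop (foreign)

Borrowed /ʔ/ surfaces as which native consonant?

/k/ is closest: same manner (stop), place distance 2 (glottal→velar), same voicing; total 2. Next closest is /h/ at distance 4.

k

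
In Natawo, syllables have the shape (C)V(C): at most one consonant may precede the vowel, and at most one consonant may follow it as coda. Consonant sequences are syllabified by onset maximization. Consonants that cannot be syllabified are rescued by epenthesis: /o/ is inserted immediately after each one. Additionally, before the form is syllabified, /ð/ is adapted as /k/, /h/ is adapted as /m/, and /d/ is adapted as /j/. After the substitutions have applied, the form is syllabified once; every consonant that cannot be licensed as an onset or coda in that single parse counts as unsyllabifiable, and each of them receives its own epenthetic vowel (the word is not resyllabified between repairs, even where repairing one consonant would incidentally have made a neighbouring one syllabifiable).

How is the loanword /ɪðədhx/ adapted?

ɪkəjmoxo

Substitution: /ð/ → /k/, /d/ → /j/, /h/ → /m/, giving /ɪkəjmx/.
Under (C)V(C), the unsyllabifiable consonants are /m/, /x/ (at most one coda consonant is licensed; onsets are limited to one consonant).
Each unlicensed consonant becomes the onset of a new syllable: /m/ → /mo/, /x/ → /xo/.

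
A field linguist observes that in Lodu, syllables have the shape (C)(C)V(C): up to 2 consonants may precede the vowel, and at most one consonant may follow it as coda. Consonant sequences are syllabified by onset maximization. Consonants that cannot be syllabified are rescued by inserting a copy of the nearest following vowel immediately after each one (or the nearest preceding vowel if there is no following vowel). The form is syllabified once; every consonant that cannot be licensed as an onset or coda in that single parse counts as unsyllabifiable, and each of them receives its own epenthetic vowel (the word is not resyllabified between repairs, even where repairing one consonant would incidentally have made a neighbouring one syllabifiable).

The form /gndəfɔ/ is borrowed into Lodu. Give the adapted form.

gəndəfɔ

Under (C)(C)V(C), the unsyllabifiable consonants are /g/ (at most one coda consonant is licensed; onsets may contain at most 2 consonants).
Inserting the epenthetic vowel yields /g/ → /gə/.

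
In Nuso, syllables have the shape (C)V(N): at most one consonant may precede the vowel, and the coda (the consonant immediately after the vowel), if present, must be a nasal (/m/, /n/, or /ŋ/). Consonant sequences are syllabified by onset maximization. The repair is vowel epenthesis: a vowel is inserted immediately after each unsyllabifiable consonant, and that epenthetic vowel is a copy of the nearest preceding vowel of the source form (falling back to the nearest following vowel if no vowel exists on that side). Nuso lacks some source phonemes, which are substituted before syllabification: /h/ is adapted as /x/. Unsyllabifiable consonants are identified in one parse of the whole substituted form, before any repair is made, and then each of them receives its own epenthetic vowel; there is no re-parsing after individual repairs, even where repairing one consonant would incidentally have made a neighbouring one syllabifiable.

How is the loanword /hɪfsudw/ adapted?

xɪfɪsuduwu

Substitution: /h/ → /x/, giving /xɪfsudw/.
Syllabifying with onset maximization leaves /f/, /d/, /w/ stranded (only a nasal (/m/, /n/, or /ŋ/) is licensed in coda position; onsets are limited to one consonant).
Inserting the epenthetic vowel yields /f/ → /fɪ/, /d/ → /du/, /w/ → /wu/.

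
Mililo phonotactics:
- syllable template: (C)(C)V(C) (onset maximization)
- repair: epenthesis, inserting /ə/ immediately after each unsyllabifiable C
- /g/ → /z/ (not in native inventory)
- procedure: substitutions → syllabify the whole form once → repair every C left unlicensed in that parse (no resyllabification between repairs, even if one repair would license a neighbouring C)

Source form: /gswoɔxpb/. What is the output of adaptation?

zəswoɔxpəbə

Substitution: /g/ → /z/, giving /zswoɔxpb/.
Syllabifying with onset maximization leaves /z/, /p/, /b/ stranded (at most one coda consonant is licensed; onsets may contain at most 2 consonants).
Epenthesis after each stranded consonant: /z/ → /zə/, /p/ → /pə/, /b/ → /bə/.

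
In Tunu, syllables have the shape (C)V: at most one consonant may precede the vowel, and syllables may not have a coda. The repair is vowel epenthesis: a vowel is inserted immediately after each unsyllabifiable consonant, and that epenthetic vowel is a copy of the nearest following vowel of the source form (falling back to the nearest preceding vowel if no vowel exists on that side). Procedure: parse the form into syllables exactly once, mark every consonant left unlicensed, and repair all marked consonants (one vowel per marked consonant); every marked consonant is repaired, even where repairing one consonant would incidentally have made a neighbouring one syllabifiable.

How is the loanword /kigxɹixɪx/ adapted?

The consonants /g/, /x/, /x/ cannot be parsed into a legal (C)V syllable (no codas are permitted; onsets are limited to one consonant).
Epenthesis after each stranded consonant: /g/ → /gi/, /x/ → /xi/, /x/ → /xɪ/.

kigixiɹixɪxɪ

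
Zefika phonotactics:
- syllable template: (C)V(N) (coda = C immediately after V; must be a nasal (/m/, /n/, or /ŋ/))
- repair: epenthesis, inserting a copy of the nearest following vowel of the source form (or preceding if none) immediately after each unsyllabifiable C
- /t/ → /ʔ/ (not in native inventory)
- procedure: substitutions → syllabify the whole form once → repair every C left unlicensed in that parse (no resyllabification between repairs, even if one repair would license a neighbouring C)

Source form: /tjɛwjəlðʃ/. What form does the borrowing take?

Substitution: /t/ → /ʔ/, giving /ʔjɛwjəlðʃ/.
Syllabifying with onset maximization leaves /ʔ/, /w/, /l/, /ð/, /ʃ/ stranded (only a nasal (/m/, /n/, or /ŋ/) is licensed in coda position; onsets are limited to one consonant).
Epenthesis after each stranded consonant: /ʔ/ → /ʔɛ/, /w/ → /wə/, /l/ → /lə/, /ð/ → /ðə/, /ʃ/ → /ʃə/.

ʔɛjɛwəjələðəʃə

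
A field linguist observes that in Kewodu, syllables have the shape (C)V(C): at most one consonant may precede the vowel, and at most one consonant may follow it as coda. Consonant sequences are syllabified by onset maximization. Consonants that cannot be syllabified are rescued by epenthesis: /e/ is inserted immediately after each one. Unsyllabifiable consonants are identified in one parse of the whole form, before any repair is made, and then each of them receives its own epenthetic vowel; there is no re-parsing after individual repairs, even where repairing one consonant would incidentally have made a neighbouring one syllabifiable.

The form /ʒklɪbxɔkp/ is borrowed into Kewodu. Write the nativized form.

The consonants /ʒ/, /k/, /p/ cannot be parsed into a legal (C)V(C) syllable (at most one coda consonant is licensed; onsets are limited to one consonant).
Inserting the epenthetic vowel yields /ʒ/ → /ʒe/, /k/ → /ke/, /p/ → /pe/.

ʒekelɪbxɔkpe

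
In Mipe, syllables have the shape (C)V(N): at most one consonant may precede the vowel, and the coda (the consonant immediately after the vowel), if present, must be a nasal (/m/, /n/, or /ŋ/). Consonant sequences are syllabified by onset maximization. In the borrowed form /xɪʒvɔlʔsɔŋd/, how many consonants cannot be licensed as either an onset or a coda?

4

Under (C)V(N), the unsyllabifiable consonants are /ʒ/, /l/, /ʔ/, /d/ (only a nasal (/m/, /n/, or /ŋ/) is licensed in coda position; onsets are limited to one consonant).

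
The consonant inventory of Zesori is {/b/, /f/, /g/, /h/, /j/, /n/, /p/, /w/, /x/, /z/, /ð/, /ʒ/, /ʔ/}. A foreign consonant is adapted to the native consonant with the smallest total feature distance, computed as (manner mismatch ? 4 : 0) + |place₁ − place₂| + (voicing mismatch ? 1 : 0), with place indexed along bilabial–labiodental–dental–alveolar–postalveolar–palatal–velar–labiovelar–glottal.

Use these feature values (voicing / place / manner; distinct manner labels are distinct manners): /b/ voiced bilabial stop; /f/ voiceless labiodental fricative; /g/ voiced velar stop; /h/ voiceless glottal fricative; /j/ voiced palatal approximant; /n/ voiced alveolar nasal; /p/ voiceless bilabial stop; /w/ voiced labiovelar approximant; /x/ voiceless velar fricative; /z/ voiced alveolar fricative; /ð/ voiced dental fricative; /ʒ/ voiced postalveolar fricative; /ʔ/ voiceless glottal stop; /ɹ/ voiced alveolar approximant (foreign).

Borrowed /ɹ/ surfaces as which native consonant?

/j/ is closest: same manner (approximant), place distance 2 (alveolar→palatal), same voicing; total 2. Next closest is /n/ at distance 4.

j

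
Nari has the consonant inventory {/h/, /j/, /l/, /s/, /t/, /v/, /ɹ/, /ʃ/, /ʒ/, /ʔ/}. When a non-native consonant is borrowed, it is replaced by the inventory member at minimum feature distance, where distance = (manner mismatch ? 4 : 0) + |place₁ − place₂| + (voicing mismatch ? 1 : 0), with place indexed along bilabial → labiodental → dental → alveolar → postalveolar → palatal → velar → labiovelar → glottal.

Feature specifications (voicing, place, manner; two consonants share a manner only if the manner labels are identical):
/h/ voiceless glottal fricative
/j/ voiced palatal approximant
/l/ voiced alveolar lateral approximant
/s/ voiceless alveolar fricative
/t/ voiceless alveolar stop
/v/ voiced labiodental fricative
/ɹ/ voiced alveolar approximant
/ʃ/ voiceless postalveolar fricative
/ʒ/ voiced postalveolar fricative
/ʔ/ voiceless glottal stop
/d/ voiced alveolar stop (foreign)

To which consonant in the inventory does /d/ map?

/t/ is closest: same manner (stop), place distance 0 (alveolar→alveolar), voicing differs (+1); total 1. Next closest is /l/ at distance 4.

t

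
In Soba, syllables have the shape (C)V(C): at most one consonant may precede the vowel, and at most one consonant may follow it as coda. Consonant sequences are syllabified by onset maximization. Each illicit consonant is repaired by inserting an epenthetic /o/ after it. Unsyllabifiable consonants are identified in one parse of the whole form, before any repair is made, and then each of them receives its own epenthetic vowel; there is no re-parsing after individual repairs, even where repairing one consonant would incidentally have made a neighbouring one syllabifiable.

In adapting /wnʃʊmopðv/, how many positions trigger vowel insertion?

4

The unsyllabifiable consonants are /w/, /n/, /ð/, /v/; each receives one epenthetic vowel.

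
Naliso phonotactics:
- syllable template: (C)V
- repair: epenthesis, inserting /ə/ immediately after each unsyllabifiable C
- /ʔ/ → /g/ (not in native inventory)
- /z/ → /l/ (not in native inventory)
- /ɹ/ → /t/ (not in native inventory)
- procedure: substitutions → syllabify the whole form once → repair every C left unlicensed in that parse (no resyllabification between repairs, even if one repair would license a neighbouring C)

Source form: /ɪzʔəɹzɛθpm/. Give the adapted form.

ɪləgətəlɛθəpəmə

Substitution: /z/ → /l/, /ʔ/ → /g/, /ɹ/ → /t/, giving /ɪlgətlɛθpm/.
The consonants /l/, /t/, /θ/, /p/, /m/ cannot be parsed into a legal (C)V syllable (no codas are permitted; onsets are limited to one consonant).
Epenthesis after each stranded consonant: /l/ → /lə/, /t/ → /tə/, /θ/ → /θə/, /p/ → /pə/, /m/ → /mə/.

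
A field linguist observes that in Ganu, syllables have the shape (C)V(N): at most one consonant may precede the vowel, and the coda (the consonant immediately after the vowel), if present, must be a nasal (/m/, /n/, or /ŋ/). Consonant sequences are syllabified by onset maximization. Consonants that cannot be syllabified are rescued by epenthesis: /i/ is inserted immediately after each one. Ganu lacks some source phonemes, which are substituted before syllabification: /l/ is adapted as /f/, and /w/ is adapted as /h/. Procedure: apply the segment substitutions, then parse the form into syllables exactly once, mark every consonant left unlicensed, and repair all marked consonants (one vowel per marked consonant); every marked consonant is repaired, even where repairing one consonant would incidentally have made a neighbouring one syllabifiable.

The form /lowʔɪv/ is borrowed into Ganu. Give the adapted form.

fohiʔɪvi

Substitution: /l/ → /f/, /w/ → /h/, giving /fohʔɪv/.
Syllabifying with onset maximization leaves /h/, /v/ stranded (only a nasal (/m/, /n/, or /ŋ/) is licensed in coda position; onsets are limited to one consonant).
Each unlicensed consonant becomes the onset of a new syllable: /h/ → /hi/, /v/ → /vi/.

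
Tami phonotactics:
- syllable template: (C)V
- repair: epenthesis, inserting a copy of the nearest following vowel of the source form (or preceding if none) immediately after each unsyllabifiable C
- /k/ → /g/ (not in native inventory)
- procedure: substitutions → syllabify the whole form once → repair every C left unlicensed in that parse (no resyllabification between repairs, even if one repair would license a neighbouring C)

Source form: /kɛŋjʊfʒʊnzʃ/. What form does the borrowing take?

Substitution: /k/ → /g/, giving /gɛŋjʊfʒʊnzʃ/.
Under (C)V, the unsyllabifiable consonants are /ŋ/, /f/, /n/, /z/, /ʃ/ (no codas are permitted; onsets are limited to one consonant).
Inserting the epenthetic vowel yields /ŋ/ → /ŋʊ/, /f/ → /fʊ/, /n/ → /nʊ/, /z/ → /zʊ/, /ʃ/ → /ʃʊ/.

gɛŋʊjʊfʊʒʊnʊzʊʃʊ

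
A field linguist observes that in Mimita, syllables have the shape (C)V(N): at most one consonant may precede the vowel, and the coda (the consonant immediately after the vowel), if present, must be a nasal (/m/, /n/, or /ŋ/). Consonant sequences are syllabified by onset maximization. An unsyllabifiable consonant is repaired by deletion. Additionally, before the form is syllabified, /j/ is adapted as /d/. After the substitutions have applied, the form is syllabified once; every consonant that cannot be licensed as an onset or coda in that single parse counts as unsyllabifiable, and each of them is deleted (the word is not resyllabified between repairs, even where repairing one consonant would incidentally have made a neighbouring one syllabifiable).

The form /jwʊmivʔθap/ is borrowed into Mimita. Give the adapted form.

wʊmiθa

Substitution: /j/ → /d/, giving /dwʊmivʔθap/.
Syllabifying with onset maximization leaves /d/, /v/, /ʔ/, /p/ stranded (only a nasal (/m/, /n/, or /ŋ/) is licensed in coda position; onsets are limited to one consonant).
Deleting the stranded consonants removes /d/, /v/, /ʔ/, /p/.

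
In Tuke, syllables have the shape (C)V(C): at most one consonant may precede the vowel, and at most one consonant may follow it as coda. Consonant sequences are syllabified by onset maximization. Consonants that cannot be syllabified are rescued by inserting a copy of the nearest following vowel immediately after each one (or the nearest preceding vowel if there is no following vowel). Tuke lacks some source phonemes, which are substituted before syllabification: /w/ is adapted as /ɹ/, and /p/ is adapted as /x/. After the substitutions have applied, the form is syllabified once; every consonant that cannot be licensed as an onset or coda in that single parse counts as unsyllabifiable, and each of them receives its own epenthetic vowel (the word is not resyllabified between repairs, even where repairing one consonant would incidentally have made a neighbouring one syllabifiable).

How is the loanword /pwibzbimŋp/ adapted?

Substitution: /p/ → /x/, /w/ → /ɹ/, giving /xɹibzbimŋx/.
Under (C)V(C), the unsyllabifiable consonants are /x/, /z/, /ŋ/, /x/ (at most one coda consonant is licensed; onsets are limited to one consonant).
Inserting the epenthetic vowel yields /x/ → /xi/, /z/ → /zi/, /ŋ/ → /ŋi/, /x/ → /xi/.

xiɹibzibimŋixi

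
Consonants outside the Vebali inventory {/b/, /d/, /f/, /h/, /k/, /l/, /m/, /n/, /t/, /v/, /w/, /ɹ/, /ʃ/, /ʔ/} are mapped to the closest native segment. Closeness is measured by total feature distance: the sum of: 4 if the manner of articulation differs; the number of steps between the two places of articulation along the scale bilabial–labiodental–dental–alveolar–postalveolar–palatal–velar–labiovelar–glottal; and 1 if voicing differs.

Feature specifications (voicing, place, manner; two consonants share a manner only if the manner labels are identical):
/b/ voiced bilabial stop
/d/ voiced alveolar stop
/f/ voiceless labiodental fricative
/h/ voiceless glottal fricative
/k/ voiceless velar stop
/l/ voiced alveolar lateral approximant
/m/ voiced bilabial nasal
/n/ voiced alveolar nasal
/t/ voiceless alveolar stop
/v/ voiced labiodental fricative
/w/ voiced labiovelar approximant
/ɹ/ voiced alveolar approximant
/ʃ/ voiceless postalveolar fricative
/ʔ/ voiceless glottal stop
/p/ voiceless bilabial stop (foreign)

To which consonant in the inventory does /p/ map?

/b/ is closest: same manner (stop), place distance 0 (bilabial→bilabial), voicing differs (+1); total 1. Next closest is /t/ at distance 3.

b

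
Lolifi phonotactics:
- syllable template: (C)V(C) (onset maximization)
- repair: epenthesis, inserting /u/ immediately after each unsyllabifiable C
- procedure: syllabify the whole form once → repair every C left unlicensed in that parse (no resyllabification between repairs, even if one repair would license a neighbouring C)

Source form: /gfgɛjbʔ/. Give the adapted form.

gufugɛjbuʔu

Syllabifying with onset maximization leaves /g/, /f/, /b/, /ʔ/ stranded (at most one coda consonant is licensed; onsets are limited to one consonant).
Inserting the epenthetic vowel yields /g/ → /gu/, /f/ → /fu/, /b/ → /bu/, /ʔ/ → /ʔu/.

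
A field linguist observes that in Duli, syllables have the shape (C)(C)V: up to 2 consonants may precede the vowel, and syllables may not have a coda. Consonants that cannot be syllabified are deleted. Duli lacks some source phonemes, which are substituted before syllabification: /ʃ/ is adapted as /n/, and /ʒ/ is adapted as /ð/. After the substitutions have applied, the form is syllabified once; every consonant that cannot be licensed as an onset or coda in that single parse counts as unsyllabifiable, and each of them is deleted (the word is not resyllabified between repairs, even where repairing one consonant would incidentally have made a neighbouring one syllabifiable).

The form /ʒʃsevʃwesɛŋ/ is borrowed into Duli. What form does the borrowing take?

nsenwesɛ

Substitution: /ʒ/ → /ð/, /ʃ/ → /n/, giving /ðnsevnwesɛŋ/.
The consonants /ð/, /v/, /ŋ/ cannot be parsed into a legal (C)(C)V syllable (no codas are permitted; onsets may contain at most 2 consonants).
Deletion applies to /ð/, /v/, /ŋ/.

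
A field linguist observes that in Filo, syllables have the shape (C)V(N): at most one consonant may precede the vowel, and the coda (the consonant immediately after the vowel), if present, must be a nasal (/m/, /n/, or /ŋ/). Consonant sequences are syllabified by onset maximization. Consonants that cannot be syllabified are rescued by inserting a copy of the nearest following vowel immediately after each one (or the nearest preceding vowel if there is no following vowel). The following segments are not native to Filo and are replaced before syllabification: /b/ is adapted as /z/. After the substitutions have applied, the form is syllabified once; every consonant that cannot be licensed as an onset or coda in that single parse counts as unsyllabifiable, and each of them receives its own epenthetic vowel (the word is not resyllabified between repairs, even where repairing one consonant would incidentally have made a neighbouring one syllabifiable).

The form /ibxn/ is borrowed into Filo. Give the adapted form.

izixini

Substitution: /b/ → /z/, giving /izxn/.
The consonants /z/, /x/, /n/ cannot be parsed into a legal (C)V(N) syllable (only a nasal (/m/, /n/, or /ŋ/) is licensed in coda position; onsets are limited to one consonant).
Inserting the epenthetic vowel yields /z/ → /zi/, /x/ → /xi/, /n/ → /ni/.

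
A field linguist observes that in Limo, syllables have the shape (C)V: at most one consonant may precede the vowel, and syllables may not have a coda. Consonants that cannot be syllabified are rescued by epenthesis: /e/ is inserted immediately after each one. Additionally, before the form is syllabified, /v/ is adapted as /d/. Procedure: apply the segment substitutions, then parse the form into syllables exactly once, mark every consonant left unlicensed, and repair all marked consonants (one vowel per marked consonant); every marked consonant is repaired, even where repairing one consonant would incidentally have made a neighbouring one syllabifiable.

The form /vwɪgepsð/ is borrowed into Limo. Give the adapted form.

Substitution: /v/ → /d/, giving /dwɪgepsð/.
Under (C)V, the unsyllabifiable consonants are /d/, /p/, /s/, /ð/ (no codas are permitted; onsets are limited to one consonant).
Epenthesis after each stranded consonant: /d/ → /de/, /p/ → /pe/, /s/ → /se/, /ð/ → /ðe/.

dewɪgepeseðe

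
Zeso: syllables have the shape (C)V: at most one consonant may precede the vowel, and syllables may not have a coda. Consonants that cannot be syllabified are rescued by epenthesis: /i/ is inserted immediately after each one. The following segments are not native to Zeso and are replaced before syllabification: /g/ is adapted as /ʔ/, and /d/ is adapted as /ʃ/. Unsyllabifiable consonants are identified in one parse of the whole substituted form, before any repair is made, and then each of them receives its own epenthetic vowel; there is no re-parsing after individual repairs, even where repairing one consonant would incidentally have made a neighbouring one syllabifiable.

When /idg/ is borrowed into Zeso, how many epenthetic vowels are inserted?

After substitution the input is /iʃʔ/.
The unsyllabifiable consonants are /ʃ/, /ʔ/; each receives one epenthetic vowel.

2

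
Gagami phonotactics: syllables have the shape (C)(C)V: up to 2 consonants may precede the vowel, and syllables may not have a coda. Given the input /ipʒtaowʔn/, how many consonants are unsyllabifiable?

Syllabifying with onset maximization leaves /p/, /w/, /ʔ/, /n/ stranded (no codas are permitted; onsets may contain at most 2 consonants).

4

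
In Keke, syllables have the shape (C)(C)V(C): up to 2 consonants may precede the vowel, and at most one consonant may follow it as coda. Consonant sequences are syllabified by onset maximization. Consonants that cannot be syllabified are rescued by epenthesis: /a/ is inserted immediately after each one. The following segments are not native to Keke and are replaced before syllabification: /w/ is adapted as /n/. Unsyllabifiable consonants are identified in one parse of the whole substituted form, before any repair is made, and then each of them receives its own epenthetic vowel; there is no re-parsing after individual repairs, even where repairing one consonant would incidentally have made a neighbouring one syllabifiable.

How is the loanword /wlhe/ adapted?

nalhe

Substitution: /w/ → /n/, giving /nlhe/.
Under (C)(C)V(C), the unsyllabifiable consonants are /n/ (at most one coda consonant is licensed; onsets may contain at most 2 consonants).
Epenthesis after each stranded consonant: /n/ → /na/.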